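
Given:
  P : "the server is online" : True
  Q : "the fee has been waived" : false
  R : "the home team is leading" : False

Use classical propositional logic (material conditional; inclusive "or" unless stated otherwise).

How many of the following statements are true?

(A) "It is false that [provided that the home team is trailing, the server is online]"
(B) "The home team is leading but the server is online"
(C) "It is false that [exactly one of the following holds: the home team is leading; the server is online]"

(A): This is ¬(¬R → P).

¬R = ¬F = T
¬R → P = T → T = T
¬(¬R → P) = ¬T = F
Thus (A) is false.

(B): In symbols: R ∧ P

R ∧ P = F ∧ T = F
So (B) is false.

(C): Formalization: ¬(R ⊕ P)

R ⊕ P = F ⊕ T = T
¬(R ⊕ P) = ¬T = F
Hence (C) is false.

Count: 0.

0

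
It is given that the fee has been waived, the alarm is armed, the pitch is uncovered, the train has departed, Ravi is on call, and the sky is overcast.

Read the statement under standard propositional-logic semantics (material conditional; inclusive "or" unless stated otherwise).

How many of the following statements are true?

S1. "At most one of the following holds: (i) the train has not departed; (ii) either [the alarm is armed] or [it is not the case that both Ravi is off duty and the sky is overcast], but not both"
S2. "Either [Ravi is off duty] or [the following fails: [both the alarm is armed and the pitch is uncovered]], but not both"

Let R = "the train has departed" (True), U = "the alarm is armed" (True), N = "Ravi is on call" (True), P = "the sky is overcast" (True), Q = "the pitch is covered" (False).

S1: This is not R nand (U xor (not N nand P)).

not R = not True = False
not N = not True = False
not N nand P = False nand True = True
U xor (not N nand P) = True xor True = False
not R nand (U xor (not N nand P)) = False nand False = True
So S1 is true.

S2: This is not N xor not (U and not Q).

not N = not True = False
not Q = not False = True
U and not Q = True and True = True
not (U and not Q) = not True = False
not N xor not (U and not Q) = False xor False = False
Hence S2 is false.

True statements: 1.

1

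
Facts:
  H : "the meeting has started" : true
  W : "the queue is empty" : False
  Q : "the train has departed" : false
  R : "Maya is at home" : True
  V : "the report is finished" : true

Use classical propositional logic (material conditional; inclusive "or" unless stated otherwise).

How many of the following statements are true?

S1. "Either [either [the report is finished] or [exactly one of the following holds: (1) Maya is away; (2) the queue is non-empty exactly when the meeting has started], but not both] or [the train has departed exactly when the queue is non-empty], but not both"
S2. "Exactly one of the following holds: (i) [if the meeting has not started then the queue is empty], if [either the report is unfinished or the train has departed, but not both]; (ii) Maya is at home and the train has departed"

1

S1: Formalization: (V ⊕ (¬R ⊕ (¬W ↔ H))) ⊕ (Q ↔ ¬W)

¬R = ¬T = F
¬W = ¬F = T
¬W ↔ H = T ↔ T = T
¬R ⊕ (¬W ↔ H) = F ⊕ T = T
V ⊕ (¬R ⊕ (¬W ↔ H)) = T ⊕ T = F
¬W = ¬F = T
Q ↔ ¬W = F ↔ T = F
(V ⊕ (¬R ⊕ (¬W ↔ H))) ⊕ (Q ↔ ¬W) = F ⊕ F = F
Hence S1 is false.

S2: Formalization: ((¬V ⊕ Q) → (¬H → W)) ⊕ (R ∧ Q)

¬V = ¬T = F
¬V ⊕ Q = F ⊕ F = F
¬H = ¬T = F
¬H → W = F → F = T
(¬V ⊕ Q) → (¬H → W) = F → T = T
R ∧ Q = T ∧ F = F
((¬V ⊕ Q) → (¬H → W)) ⊕ (R ∧ Q) = T ⊕ F = T
So S2 is true.

True statements: 1 (S2).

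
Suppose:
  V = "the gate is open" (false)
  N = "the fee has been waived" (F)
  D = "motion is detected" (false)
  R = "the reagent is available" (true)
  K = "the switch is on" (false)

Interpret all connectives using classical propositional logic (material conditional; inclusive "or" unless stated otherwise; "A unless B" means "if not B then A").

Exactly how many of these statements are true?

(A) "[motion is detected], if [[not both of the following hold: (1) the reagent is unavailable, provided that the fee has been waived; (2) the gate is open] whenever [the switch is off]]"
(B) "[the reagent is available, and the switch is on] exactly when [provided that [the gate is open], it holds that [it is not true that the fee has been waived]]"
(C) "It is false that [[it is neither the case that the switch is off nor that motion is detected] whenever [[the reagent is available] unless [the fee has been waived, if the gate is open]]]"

1

(A): In symbols: (~K -> ((N -> ~R) nand V)) -> D

~K = ~F = T
~R = ~T = F
N -> ~R = F -> F = T
(N -> ~R) nand V = T nand F = T
~K -> ((N -> ~R) nand V) = T -> T = T
(~K -> ((N -> ~R) nand V)) -> D = T -> F = F
Hence (A) is false.

(B): This is (R & K) <-> (V -> ~N).

R & K = T & F = F
~N = ~F = T
V -> ~N = F -> T = T
(R & K) <-> (V -> ~N) = F <-> T = F
So (B) is false.

(C): Formalization: ~((R | (V -> N)) -> (~K nor D))

V -> N = F -> F = T
R | (V -> N) = T | T = T
~K = ~F = T
~K nor D = T nor F = F
(R | (V -> N)) -> (~K nor D) = T -> F = F
~((R | (V -> N)) -> (~K nor D)) = ~F = T
So (C) is true.

1 of the 3 statements is true ((C)).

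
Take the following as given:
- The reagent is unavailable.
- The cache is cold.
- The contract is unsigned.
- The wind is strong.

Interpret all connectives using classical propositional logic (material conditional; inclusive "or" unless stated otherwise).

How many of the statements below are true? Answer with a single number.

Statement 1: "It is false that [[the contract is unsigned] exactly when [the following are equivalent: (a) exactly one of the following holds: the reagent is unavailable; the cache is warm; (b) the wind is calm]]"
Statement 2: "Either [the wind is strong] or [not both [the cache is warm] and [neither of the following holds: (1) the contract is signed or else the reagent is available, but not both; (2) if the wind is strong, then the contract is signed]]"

2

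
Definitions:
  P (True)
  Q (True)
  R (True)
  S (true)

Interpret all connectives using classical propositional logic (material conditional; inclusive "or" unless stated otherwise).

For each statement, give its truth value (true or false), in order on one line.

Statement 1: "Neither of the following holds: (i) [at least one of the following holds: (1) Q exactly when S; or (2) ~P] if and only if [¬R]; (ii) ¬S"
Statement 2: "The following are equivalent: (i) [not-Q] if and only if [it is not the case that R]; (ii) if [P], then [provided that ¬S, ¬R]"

Statement 1: In symbols: (((Q iff S) or not P) iff not R) nor not S

Q iff S = True iff True = True
not P = not True = False
(Q iff S) or not P = True or False = True
not R = not True = False
((Q iff S) or not P) iff not R = True iff False = False
not S = not True = False
(((Q iff S) or not P) iff not R) nor not S = False nor False = True
Thus Statement 1 is true.

Statement 2: This is (not Q iff not R) iff (P -> (not S -> not R)).

not Q = not True = False
not R = not True = False
not Q iff not R = False iff False = True
not S = not True = False
not R = not True = False
not S -> not R = False -> False = True
P -> (not S -> not R) = True -> True = True
(not Q iff not R) iff (P -> (not S -> not R)) = True iff True = True
Thus Statement 2 is true.

Statement 1 true; Statement 2 true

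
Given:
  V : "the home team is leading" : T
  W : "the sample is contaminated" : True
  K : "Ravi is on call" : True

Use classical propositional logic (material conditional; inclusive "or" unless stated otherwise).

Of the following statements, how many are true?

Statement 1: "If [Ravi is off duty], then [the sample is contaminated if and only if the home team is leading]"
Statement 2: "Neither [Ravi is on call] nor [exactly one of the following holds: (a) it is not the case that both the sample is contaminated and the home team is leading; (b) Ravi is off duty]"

Statement 1: This is ~K -> (W <-> V).

~K = ~T = F
W <-> V = T <-> T = T
~K -> (W <-> V) = F -> T = T
So Statement 1 is true.

Statement 2: Formalization: K nor ((W nand V) xor ~K)

W nand V = T nand T = F
~K = ~T = F
(W nand V) xor ~K = F xor F = F
K nor ((W nand V) xor ~K) = T nor F = F
Thus Statement 2 is false.

1 of the 2 statements is true (Statement 1).

1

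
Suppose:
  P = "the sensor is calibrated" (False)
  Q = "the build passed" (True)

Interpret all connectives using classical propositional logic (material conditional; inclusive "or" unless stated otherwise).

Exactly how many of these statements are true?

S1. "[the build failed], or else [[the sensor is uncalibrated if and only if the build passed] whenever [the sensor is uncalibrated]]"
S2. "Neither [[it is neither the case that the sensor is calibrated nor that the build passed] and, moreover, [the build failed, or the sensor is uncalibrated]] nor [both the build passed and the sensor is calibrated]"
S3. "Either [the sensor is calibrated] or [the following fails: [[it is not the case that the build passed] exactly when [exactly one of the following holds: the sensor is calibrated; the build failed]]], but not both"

2

S1: Parsed as not Q or (not P -> (not P iff Q))

not Q = not True = False
not P = not False = True
not P = not False = True
not P iff Q = True iff True = True
not P -> (not P iff Q) = True -> True = True
not Q or (not P -> (not P iff Q)) = False or True = True
So S1 is true.

S2: In symbols: ((P nor Q) and (not Q or not P)) nor (Q and P)

P nor Q = False nor True = False
not Q = not True = False
not P = not False = True
not Q or not P = False or True = True
(P nor Q) and (not Q or not P) = False and True = False
Q and P = True and False = False
((P nor Q) and (not Q or not P)) nor (Q and P) = False nor False = True
Thus S2 is true.

S3: Parsed as P xor not (not Q iff (P xor not Q))

not Q = not True = False
not Q = not True = False
P xor not Q = False xor False = False
not Q iff (P xor not Q) = False iff False = True
not (not Q iff (P xor not Q)) = not True = False
P xor not (not Q iff (P xor not Q)) = False xor False = False
Thus S3 is false.

2 of the 3 statements are true (S1, S2).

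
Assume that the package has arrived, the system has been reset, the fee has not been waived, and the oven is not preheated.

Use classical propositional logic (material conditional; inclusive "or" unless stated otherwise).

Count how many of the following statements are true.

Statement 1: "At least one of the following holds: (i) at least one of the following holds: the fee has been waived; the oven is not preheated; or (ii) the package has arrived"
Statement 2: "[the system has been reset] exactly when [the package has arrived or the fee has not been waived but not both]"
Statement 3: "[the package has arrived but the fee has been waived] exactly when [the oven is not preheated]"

Let P = "the fee has been waived" (F), U = "the oven is preheated" (F), N = "the package has arrived" (T), R = "the system has been reset" (T).

Statement 1: Formalization: (P ∨ ¬U) ∨ N

¬U = ¬F = T
P ∨ ¬U = F ∨ T = T
(P ∨ ¬U) ∨ N = T ∨ T = T
Thus Statement 1 is true.

Statement 2: In symbols: R ↔ (N ⊕ ¬P)

¬P = ¬F = T
N ⊕ ¬P = T ⊕ T = F
R ↔ (N ⊕ ¬P) = T ↔ F = F
Hence Statement 2 is false.

Statement 3: Formalization: (N ∧ P) ↔ ¬U

N ∧ P = T ∧ F = F
¬U = ¬F = T
(N ∧ P) ↔ ¬U = F ↔ T = F
Hence Statement 3 is false.

True statements: 1.

1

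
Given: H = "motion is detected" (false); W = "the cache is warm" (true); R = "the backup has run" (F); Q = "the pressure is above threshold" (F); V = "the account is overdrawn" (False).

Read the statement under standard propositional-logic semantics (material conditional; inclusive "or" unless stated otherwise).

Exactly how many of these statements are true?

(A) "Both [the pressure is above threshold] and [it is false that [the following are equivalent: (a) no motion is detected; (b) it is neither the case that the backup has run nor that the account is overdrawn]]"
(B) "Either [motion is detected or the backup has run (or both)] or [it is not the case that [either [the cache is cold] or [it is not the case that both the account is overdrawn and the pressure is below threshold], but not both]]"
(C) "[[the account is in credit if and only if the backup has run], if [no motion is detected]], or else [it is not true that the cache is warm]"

(A): In symbols: Q & ~(~H <-> (R nor V))

~H = ~F = T
R nor V = F nor F = T
~H <-> (R nor V) = T <-> T = T
~(~H <-> (R nor V)) = ~T = F
Q & ~(~H <-> (R nor V)) = F & F = F
Hence (A) is false.

(B): Formalization: (H | R) | ~(~W xor (V nand ~Q))

H | R = F | F = F
~W = ~T = F
~Q = ~F = T
V nand ~Q = F nand T = T
~W xor (V nand ~Q) = F xor T = T
~(~W xor (V nand ~Q)) = ~T = F
(H | R) | ~(~W xor (V nand ~Q)) = F | F = F
So (B) is false.

(C): Parsed as (~H -> (~V <-> R)) | ~W

~H = ~F = T
~V = ~F = T
~V <-> R = T <-> F = F
~H -> (~V <-> R) = T -> F = F
~W = ~T = F
(~H -> (~V <-> R)) | ~W = F | F = F
So (C) is false.

0 of the 3 statements are true (none).

0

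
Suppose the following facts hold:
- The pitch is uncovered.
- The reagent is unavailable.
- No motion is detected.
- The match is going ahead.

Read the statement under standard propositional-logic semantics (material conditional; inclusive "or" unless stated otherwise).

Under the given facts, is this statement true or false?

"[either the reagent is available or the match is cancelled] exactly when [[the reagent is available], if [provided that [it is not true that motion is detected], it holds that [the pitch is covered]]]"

The statement is false.

Let N = "the reagent is available" (False), R = "the match is cancelled" (False), G = "motion is detected" (False), M = "the pitch is covered" (False).
Formalization: (N or R) iff ((not G -> M) -> N)

N or R = False or False = False
not G = not False = True
not G -> M = True -> False = False
(not G -> M) -> N = False -> False = True
(N or R) iff ((not G -> M) -> N) = False iff True = False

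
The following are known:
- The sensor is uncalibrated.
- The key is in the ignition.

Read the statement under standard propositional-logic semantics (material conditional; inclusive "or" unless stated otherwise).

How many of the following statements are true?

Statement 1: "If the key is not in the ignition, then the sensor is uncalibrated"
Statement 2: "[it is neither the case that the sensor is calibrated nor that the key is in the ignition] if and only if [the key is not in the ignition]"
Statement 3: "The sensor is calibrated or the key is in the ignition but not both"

Let Q = "the key is in the ignition" (T), P = "the sensor is calibrated" (F).

Statement 1: This is ~Q -> ~P.

~Q = ~T = F
~P = ~F = T
~Q -> ~P = F -> T = T
Thus Statement 1 is true.

Statement 2: Formalization: (P nor Q) <-> ~Q

P nor Q = F nor T = F
~Q = ~T = F
(P nor Q) <-> ~Q = F <-> F = T
Hence Statement 2 is true.

Statement 3: In symbols: P xor Q

P xor Q = F xor T = T
Thus Statement 3 is true.

True statements: 3 (Statement 1, Statement 2, Statement 3).

3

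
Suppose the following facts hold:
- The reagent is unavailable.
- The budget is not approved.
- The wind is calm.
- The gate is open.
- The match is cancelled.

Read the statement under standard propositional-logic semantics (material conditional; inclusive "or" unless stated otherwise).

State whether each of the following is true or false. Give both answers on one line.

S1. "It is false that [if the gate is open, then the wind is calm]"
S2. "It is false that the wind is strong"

Let W = "the gate is open" (T), K = "the wind is strong" (F).

S1: In symbols: ~(W -> ~K)

~K = ~F = T
W -> ~K = T -> T = T
~(W -> ~K) = ~T = F
So S1 is false.

S2: Parsed as ~K

~K = ~F = T
So S2 is true.

S1 false, S2 true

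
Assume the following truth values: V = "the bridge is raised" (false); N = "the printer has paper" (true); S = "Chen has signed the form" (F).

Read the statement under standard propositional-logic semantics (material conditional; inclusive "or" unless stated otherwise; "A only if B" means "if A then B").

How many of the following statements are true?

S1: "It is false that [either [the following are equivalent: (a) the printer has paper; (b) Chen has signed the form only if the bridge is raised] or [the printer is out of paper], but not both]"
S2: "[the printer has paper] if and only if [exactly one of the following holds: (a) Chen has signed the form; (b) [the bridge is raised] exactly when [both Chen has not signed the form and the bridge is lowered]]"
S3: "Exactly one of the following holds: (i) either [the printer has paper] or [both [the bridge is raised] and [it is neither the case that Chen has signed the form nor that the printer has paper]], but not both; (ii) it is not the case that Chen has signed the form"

S1: Parsed as ¬((N ↔ (S → V)) ⊕ ¬N)

S → V = F → F = T
N ↔ (S → V) = T ↔ T = T
¬N = ¬T = F
(N ↔ (S → V)) ⊕ ¬N = T ⊕ F = T
¬((N ↔ (S → V)) ⊕ ¬N) = ¬T = F
Hence S1 is false.

S2: Parsed as N ↔ (S ⊕ (V ↔ (¬S ∧ ¬V)))

¬S = ¬F = T
¬V = ¬F = T
¬S ∧ ¬V = T ∧ T = T
V ↔ (¬S ∧ ¬V) = F ↔ T = F
S ⊕ (V ↔ (¬S ∧ ¬V)) = F ⊕ F = F
N ↔ (S ⊕ (V ↔ (¬S ∧ ¬V))) = T ↔ F = F
So S2 is false.

S3: This is (N ⊕ (V ∧ (S ↓ N))) ⊕ ¬S.

S ↓ N = F ↓ T = F
V ∧ (S ↓ N) = F ∧ F = F
N ⊕ (V ∧ (S ↓ N)) = T ⊕ F = T
¬S = ¬F = T
(N ⊕ (V ∧ (S ↓ N))) ⊕ ¬S = T ⊕ T = F
So S3 is false.

True statements: 0 (none).

0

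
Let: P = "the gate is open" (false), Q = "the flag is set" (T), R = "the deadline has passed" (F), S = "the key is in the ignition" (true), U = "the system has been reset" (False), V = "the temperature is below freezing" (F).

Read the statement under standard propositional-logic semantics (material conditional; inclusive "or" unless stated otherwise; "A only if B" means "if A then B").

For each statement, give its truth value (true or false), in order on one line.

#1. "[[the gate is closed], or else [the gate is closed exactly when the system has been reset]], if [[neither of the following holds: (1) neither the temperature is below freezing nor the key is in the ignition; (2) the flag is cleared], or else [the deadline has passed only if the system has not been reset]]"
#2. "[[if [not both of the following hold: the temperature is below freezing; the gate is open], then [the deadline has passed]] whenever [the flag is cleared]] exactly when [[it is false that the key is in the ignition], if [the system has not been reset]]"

#1 T, #2 F

#1: Parsed as (((V ↓ S) ↓ ¬Q) ∨ (R → ¬U)) → (¬P ∨ (¬P ↔ U))

V ↓ S = F ↓ T = F
¬Q = ¬T = F
(V ↓ S) ↓ ¬Q = F ↓ F = T
¬U = ¬F = T
R → ¬U = F → T = T
((V ↓ S) ↓ ¬Q) ∨ (R → ¬U) = T ∨ T = T
¬P = ¬F = T
¬P = ¬F = T
¬P ↔ U = T ↔ F = F
¬P ∨ (¬P ↔ U) = T ∨ F = T
(((V ↓ S) ↓ ¬Q) ∨ (R → ¬U)) → (¬P ∨ (¬P ↔ U)) = T → T = T
Thus #1 is true.

#2: In symbols: (¬Q → ((V ↑ P) → R)) ↔ (¬U → ¬S)

¬Q = ¬T = F
V ↑ P = F ↑ F = T
(V ↑ P) → R = T → F = F
¬Q → ((V ↑ P) → R) = F → F = T
¬U = ¬F = T
¬S = ¬T = F
¬U → ¬S = T → F = F
(¬Q → ((V ↑ P) → R)) ↔ (¬U → ¬S) = T ↔ F = F
So #2 is false.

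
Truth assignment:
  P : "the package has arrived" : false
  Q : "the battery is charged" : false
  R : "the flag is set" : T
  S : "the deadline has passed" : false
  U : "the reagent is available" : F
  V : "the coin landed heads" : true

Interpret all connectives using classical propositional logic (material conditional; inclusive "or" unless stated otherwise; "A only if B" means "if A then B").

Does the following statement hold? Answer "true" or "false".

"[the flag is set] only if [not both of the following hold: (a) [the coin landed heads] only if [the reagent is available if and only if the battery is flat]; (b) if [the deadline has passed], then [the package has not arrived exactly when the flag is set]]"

true

Formalization: R → ((V → (U ↔ ¬Q)) ↑ (S → (¬P ↔ R)))

¬Q = ¬F = T
U ↔ ¬Q = F ↔ T = F
V → (U ↔ ¬Q) = T → F = F
¬P = ¬F = T
¬P ↔ R = T ↔ T = T
S → (¬P ↔ R) = F → T = T
(V → (U ↔ ¬Q)) ↑ (S → (¬P ↔ R)) = F ↑ T = T
R → ((V → (U ↔ ¬Q)) ↑ (S → (¬P ↔ R))) = T → T = T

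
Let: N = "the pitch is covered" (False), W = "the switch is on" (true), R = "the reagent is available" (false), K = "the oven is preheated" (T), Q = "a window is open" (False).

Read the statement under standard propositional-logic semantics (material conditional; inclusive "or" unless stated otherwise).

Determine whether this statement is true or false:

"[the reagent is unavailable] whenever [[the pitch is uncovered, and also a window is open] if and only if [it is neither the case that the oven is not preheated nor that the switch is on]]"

Parsed as ((~N & Q) <-> (~K nor W)) -> ~R

~N = ~F = T
~N & Q = T & F = F
~K = ~T = F
~K nor W = F nor T = F
(~N & Q) <-> (~K nor W) = F <-> F = T
~R = ~F = T
((~N & Q) <-> (~K nor W)) -> ~R = T -> T = T

The statement is true.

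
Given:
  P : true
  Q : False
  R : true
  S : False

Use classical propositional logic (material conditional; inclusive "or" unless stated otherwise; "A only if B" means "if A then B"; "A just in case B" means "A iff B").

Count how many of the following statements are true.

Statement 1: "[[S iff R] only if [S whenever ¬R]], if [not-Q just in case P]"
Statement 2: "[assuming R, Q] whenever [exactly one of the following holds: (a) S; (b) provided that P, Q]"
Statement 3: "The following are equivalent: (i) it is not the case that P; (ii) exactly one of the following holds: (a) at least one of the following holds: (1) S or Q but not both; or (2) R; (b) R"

3

Statement 1: This is (¬Q ↔ P) → ((S ↔ R) → (¬R → S)).

¬Q = ¬F = T
¬Q ↔ P = T ↔ T = T
S ↔ R = F ↔ T = F
¬R = ¬T = F
¬R → S = F → F = T
(S ↔ R) → (¬R → S) = F → T = T
(¬Q ↔ P) → ((S ↔ R) → (¬R → S)) = T → T = T
So Statement 1 is true.

Statement 2: Parsed as (S ⊕ (P → Q)) → (R → Q)

P → Q = T → F = F
S ⊕ (P → Q) = F ⊕ F = F
R → Q = T → F = F
(S ⊕ (P → Q)) → (R → Q) = F → F = T
Hence Statement 2 is true.

Statement 3: In symbols: ¬P ↔ (((S ⊕ Q) ∨ R) ⊕ R)

¬P = ¬T = F
S ⊕ Q = F ⊕ F = F
(S ⊕ Q) ∨ R = F ∨ T = T
((S ⊕ Q) ∨ R) ⊕ R = T ⊕ T = F
¬P ↔ (((S ⊕ Q) ∨ R) ⊕ R) = F ↔ F = T
Hence Statement 3 is true.

True statements: 3 (Statement 1, Statement 2, Statement 3).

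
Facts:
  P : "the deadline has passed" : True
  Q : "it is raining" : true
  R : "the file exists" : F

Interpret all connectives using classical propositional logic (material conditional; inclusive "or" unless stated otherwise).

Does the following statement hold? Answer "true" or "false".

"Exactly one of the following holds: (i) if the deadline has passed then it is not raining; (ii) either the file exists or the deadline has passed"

True.

Formalization: (P -> not Q) xor (R or P)

not Q = not True = False
P -> not Q = True -> False = False
R or P = False or True = True
(P -> not Q) xor (R or P) = False xor True = True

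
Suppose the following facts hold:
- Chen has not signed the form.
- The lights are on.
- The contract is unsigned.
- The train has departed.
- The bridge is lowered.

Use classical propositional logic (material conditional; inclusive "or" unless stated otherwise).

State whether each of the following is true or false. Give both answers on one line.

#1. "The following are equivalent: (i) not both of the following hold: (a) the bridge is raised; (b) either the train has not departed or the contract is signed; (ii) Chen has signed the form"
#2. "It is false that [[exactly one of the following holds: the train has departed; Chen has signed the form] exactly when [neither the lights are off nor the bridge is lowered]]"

Let U = "the bridge is raised" (False), S = "the train has departed" (True), R = "the contract is signed" (False), P = "Chen has signed the form" (False), Q = "the lights are on" (True).

#1: Parsed as (U nand (not S or R)) iff P

not S = not True = False
not S or R = False or False = False
U nand (not S or R) = False nand False = True
(U nand (not S or R)) iff P = True iff False = False
Hence #1 is false.

#2: Parsed as not ((S xor P) iff (not Q nor not U))

S xor P = True xor False = True
not Q = not True = False
not U = not False = True
not Q nor not U = False nor True = False
(S xor P) iff (not Q nor not U) = True iff False = False
not ((S xor P) iff (not Q nor not U)) = not False = True
So #2 is true.

#1 F; #2 T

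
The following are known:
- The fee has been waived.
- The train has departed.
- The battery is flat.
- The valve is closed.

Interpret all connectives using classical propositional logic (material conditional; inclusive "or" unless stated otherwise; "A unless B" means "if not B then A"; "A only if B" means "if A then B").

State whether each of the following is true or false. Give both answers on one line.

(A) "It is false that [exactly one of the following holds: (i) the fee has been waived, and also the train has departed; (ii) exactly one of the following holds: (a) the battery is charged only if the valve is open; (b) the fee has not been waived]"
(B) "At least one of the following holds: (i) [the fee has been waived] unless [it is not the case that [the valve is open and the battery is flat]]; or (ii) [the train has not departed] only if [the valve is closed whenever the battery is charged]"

Let P = "the fee has been waived" (T), Q = "the train has departed" (T), R = "the battery is charged" (F), S = "the valve is open" (F).

(A): Formalization: ~((P & Q) xor ((R -> S) xor ~P))

P & Q = T & T = T
R -> S = F -> F = T
~P = ~T = F
(R -> S) xor ~P = T xor F = T
(P & Q) xor ((R -> S) xor ~P) = T xor T = F
~((P & Q) xor ((R -> S) xor ~P)) = ~F = T
Hence (A) is true.

(B): Parsed as (P | ~(S & ~R)) | (~Q -> (R -> ~S))

~R = ~F = T
S & ~R = F & T = F
~(S & ~R) = ~F = T
P | ~(S & ~R) = T | T = T
~Q = ~T = F
~S = ~F = T
R -> ~S = F -> T = T
~Q -> (R -> ~S) = F -> T = T
(P | ~(S & ~R)) | (~Q -> (R -> ~S)) = T | T = T
Hence (B) is true.

(A) true; (B) true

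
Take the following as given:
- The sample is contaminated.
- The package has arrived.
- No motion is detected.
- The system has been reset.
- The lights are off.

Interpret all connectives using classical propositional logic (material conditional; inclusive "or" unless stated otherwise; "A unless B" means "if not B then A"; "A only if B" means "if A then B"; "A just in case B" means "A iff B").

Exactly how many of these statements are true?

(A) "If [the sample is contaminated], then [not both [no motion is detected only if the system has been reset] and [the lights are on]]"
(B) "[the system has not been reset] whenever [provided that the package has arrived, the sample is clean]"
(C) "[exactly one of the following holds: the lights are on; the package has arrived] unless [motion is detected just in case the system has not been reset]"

3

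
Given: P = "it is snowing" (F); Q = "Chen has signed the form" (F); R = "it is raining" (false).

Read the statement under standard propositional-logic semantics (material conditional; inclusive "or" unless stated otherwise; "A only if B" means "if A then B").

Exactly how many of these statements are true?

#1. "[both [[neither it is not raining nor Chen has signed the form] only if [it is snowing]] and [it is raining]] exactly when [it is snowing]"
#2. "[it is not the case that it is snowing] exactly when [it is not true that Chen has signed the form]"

2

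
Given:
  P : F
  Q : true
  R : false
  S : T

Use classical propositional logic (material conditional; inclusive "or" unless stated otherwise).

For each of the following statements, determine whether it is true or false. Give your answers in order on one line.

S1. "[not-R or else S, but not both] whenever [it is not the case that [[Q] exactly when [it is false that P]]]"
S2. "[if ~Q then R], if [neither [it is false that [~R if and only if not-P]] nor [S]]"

S1 true; S2 true

S1: Formalization: ¬(Q ↔ ¬P) → (¬R ⊕ S)

¬P = ¬F = T
Q ↔ ¬P = T ↔ T = T
¬(Q ↔ ¬P) = ¬T = F
¬R = ¬F = T
¬R ⊕ S = T ⊕ T = F
¬(Q ↔ ¬P) → (¬R ⊕ S) = F → F = T
So S1 is true.

S2: This is (¬(¬R ↔ ¬P) ↓ S) → (¬Q → R).

¬R = ¬F = T
¬P = ¬F = T
¬R ↔ ¬P = T ↔ T = T
¬(¬R ↔ ¬P) = ¬T = F
¬(¬R ↔ ¬P) ↓ S = F ↓ T = F
¬Q = ¬T = F
¬Q → R = F → F = T
(¬(¬R ↔ ¬P) ↓ S) → (¬Q → R) = F → T = T
Thus S2 is true.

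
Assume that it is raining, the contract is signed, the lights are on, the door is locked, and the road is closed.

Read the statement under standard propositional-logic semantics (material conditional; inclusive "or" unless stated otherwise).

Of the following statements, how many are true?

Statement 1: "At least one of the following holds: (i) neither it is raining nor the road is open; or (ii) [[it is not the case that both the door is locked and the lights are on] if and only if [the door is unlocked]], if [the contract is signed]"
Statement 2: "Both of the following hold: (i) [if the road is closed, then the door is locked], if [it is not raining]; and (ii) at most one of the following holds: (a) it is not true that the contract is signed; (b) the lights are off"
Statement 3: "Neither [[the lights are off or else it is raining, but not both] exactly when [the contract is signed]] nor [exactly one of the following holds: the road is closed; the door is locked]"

Let P = "it is raining" (T), U = "the road is closed" (T), Q = "the contract is signed" (T), S = "the door is locked" (T), R = "the lights are on" (T).

Statement 1: Formalization: (P ↓ ¬U) ∨ (Q → ((S ↑ R) ↔ ¬S))

¬U = ¬T = F
P ↓ ¬U = T ↓ F = F
S ↑ R = T ↑ T = F
¬S = ¬T = F
(S ↑ R) ↔ ¬S = F ↔ F = T
Q → ((S ↑ R) ↔ ¬S) = T → T = T
(P ↓ ¬U) ∨ (Q → ((S ↑ R) ↔ ¬S)) = F ∨ T = T
Hence Statement 1 is true.

Statement 2: Parsed as (¬P → (U → S)) ∧ (¬Q ↑ ¬R)

¬P = ¬T = F
U → S = T → T = T
¬P → (U → S) = F → T = T
¬Q = ¬T = F
¬R = ¬T = F
¬Q ↑ ¬R = F ↑ F = T
(¬P → (U → S)) ∧ (¬Q ↑ ¬R) = T ∧ T = T
Thus Statement 2 is true.

Statement 3: In symbols: ((¬R ⊕ P) ↔ Q) ↓ (U ⊕ S)

¬R = ¬T = F
¬R ⊕ P = F ⊕ T = T
(¬R ⊕ P) ↔ Q = T ↔ T = T
U ⊕ S = T ⊕ T = F
((¬R ⊕ P) ↔ Q) ↓ (U ⊕ S) = T ↓ F = F
So Statement 3 is false.

True statements: 2 (Statement 1, Statement 2).

2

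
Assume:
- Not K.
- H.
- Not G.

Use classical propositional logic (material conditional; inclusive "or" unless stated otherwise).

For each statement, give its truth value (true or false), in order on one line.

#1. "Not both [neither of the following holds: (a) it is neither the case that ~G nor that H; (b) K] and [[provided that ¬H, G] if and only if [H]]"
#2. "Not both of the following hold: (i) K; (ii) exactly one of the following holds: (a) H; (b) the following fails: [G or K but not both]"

#1 false / #2 true

#1: This is ((not G nor H) nor K) nand ((not H -> G) iff H).

not G = not False = True
not G nor H = True nor True = False
(not G nor H) nor K = False nor False = True
not H = not True = False
not H -> G = False -> False = True
(not H -> G) iff H = True iff True = True
((not G nor H) nor K) nand ((not H -> G) iff H) = True nand True = False
So #1 is false.

#2: Formalization: K nand (H xor not (G xor K))

G xor K = False xor False = False
not (G xor K) = not False = True
H xor not (G xor K) = True xor True = False
K nand (H xor not (G xor K)) = False nand False = True
So #2 is true.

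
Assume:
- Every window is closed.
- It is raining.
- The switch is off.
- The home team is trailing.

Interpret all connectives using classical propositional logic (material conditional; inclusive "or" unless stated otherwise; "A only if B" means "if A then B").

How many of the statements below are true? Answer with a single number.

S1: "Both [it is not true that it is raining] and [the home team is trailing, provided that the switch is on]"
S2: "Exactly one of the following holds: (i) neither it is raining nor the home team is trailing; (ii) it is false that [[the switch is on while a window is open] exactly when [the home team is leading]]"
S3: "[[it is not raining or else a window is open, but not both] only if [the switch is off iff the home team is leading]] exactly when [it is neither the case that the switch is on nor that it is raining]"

0

Let Q = "it is raining" (T), P = "the switch is on" (F), M = "the home team is leading" (F), N = "a window is open" (F).

S1: In symbols: ~Q & (P -> ~M)

~Q = ~T = F
~M = ~F = T
P -> ~M = F -> T = T
~Q & (P -> ~M) = F & T = F
Hence S1 is false.

S2: Parsed as (Q nor ~M) xor ~((P & N) <-> M)

~M = ~F = T
Q nor ~M = T nor T = F
P & N = F & F = F
(P & N) <-> M = F <-> F = T
~((P & N) <-> M) = ~T = F
(Q nor ~M) xor ~((P & N) <-> M) = F xor F = F
Thus S2 is false.

S3: This is ((~Q xor N) -> (~P <-> M)) <-> (P nor Q).

~Q = ~T = F
~Q xor N = F xor F = F
~P = ~F = T
~P <-> M = T <-> F = F
(~Q xor N) -> (~P <-> M) = F -> F = T
P nor Q = F nor T = F
((~Q xor N) -> (~P <-> M)) <-> (P nor Q) = T <-> F = F
Thus S3 is false.

True statements: 0 (none).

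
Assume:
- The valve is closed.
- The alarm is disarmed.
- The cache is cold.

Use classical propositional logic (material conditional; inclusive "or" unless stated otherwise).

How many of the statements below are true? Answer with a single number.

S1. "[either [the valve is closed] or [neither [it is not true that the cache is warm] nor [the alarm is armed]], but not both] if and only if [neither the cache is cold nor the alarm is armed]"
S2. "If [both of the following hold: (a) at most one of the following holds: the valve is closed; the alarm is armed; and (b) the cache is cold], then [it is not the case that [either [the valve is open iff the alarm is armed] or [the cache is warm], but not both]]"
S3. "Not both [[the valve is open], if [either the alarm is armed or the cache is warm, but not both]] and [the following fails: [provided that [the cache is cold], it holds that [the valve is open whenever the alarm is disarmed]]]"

Let P = "the valve is open" (False), R = "the cache is warm" (False), Q = "the alarm is armed" (False).

S1: In symbols: (not P xor (not R nor Q)) iff (not R nor Q)

not P = not False = True
not R = not False = True
not R nor Q = True nor False = False
not P xor (not R nor Q) = True xor False = True
not R = not False = True
not R nor Q = True nor False = False
(not P xor (not R nor Q)) iff (not R nor Q) = True iff False = False
Thus S1 is false.

S2: Formalization: ((not P nand Q) and not R) -> not ((P iff Q) xor R)

not P = not False = True
not P nand Q = True nand False = True
not R = not False = True
(not P nand Q) and not R = True and True = True
P iff Q = False iff False = True
(P iff Q) xor R = True xor False = True
not ((P iff Q) xor R) = not True = False
((not P nand Q) and not R) -> not ((P iff Q) xor R) = True -> False = False
So S2 is false.

S3: Formalization: ((Q xor R) -> P) nand not (not R -> (not Q -> P))

Q xor R = False xor False = False
(Q xor R) -> P = False -> False = True
not R = not False = True
not Q = not False = True
not Q -> P = True -> False = False
not R -> (not Q -> P) = True -> False = False
not (not R -> (not Q -> P)) = not False = True
((Q xor R) -> P) nand not (not R -> (not Q -> P)) = True nand True = False
Hence S3 is false.

True statements: 0 (none).

0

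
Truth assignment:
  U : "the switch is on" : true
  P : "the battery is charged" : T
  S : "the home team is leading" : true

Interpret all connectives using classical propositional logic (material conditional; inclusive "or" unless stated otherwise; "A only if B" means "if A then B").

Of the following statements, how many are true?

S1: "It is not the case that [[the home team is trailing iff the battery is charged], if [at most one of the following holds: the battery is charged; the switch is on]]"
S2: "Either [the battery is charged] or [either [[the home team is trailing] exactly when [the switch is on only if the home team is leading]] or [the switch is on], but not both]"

1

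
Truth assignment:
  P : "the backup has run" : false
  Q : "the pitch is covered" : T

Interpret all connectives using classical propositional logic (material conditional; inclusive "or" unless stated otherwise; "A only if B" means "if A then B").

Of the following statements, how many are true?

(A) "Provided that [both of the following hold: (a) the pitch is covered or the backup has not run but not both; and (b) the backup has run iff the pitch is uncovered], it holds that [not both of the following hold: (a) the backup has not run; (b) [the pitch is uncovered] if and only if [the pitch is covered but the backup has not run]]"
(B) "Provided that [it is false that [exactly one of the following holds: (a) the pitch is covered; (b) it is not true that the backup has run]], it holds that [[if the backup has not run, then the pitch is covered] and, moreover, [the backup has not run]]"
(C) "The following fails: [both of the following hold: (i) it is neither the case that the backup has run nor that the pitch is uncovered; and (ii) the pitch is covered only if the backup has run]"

3

(A): This is ((Q ⊕ ¬P) ∧ (P ↔ ¬Q)) → (¬P ↑ (¬Q ↔ (Q ∧ ¬P))).

¬P = ¬F = T
Q ⊕ ¬P = T ⊕ T = F
¬Q = ¬T = F
P ↔ ¬Q = F ↔ F = T
(Q ⊕ ¬P) ∧ (P ↔ ¬Q) = F ∧ T = F
¬P = ¬F = T
¬Q = ¬T = F
¬P = ¬F = T
Q ∧ ¬P = T ∧ T = T
¬Q ↔ (Q ∧ ¬P) = F ↔ T = F
¬P ↑ (¬Q ↔ (Q ∧ ¬P)) = T ↑ F = T
((Q ⊕ ¬P) ∧ (P ↔ ¬Q)) → (¬P ↑ (¬Q ↔ (Q ∧ ¬P))) = F → T = T
So (A) is true.

(B): Formalization: ¬(Q ⊕ ¬P) → ((¬P → Q) ∧ ¬P)

¬P = ¬F = T
Q ⊕ ¬P = T ⊕ T = F
¬(Q ⊕ ¬P) = ¬F = T
¬P = ¬F = T
¬P → Q = T → T = T
¬P = ¬F = T
(¬P → Q) ∧ ¬P = T ∧ T = T
¬(Q ⊕ ¬P) → ((¬P → Q) ∧ ¬P) = T → T = T
Hence (B) is true.

(C): Parsed as ¬((P ↓ ¬Q) ∧ (Q → P))

¬Q = ¬T = F
P ↓ ¬Q = F ↓ F = T
Q → P = T → F = F
(P ↓ ¬Q) ∧ (Q → P) = T ∧ F = F
¬((P ↓ ¬Q) ∧ (Q → P)) = ¬F = T
So (C) is true.

3 of the 3 statements are true.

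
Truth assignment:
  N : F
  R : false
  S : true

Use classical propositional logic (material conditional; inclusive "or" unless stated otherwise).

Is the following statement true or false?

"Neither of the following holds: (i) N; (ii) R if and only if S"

True.

This is N nor (R <-> S).

R <-> S = F <-> T = F
N nor (R <-> S) = F nor F = T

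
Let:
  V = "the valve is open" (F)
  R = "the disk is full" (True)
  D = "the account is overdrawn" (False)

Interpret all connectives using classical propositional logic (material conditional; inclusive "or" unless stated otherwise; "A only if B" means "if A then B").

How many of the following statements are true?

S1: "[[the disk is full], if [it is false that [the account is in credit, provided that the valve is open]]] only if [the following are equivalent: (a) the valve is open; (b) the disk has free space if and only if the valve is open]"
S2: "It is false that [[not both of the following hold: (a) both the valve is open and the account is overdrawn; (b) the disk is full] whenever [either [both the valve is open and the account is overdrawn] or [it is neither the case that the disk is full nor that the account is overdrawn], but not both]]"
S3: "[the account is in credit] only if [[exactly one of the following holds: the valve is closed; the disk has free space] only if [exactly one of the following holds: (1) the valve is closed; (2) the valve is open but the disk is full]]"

S1: This is (~(V -> ~D) -> R) -> (V <-> (~R <-> V)).

~D = ~F = T
V -> ~D = F -> T = T
~(V -> ~D) = ~T = F
~(V -> ~D) -> R = F -> T = T
~R = ~T = F
~R <-> V = F <-> F = T
V <-> (~R <-> V) = F <-> T = F
(~(V -> ~D) -> R) -> (V <-> (~R <-> V)) = T -> F = F
Thus S1 is false.

S2: In symbols: ~(((V & D) xor (R nor D)) -> ((V & D) nand R))

V & D = F & F = F
R nor D = T nor F = F
(V & D) xor (R nor D) = F xor F = F
V & D = F & F = F
(V & D) nand R = F nand T = T
((V & D) xor (R nor D)) -> ((V & D) nand R) = F -> T = T
~(((V & D) xor (R nor D)) -> ((V & D) nand R)) = ~T = F
Hence S2 is false.

S3: In symbols: ~D -> ((~V xor ~R) -> (~V xor (V & R)))

~D = ~F = T
~V = ~F = T
~R = ~T = F
~V xor ~R = T xor F = T
~V = ~F = T
V & R = F & T = F
~V xor (V & R) = T xor F = T
(~V xor ~R) -> (~V xor (V & R)) = T -> T = T
~D -> ((~V xor ~R) -> (~V xor (V & R))) = T -> T = T
Thus S3 is true.

1 of the 3 statements is true (S3).

1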